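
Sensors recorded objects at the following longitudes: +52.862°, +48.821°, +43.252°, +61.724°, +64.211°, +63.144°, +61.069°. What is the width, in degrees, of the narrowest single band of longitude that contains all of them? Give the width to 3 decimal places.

Sort the longitudes: +43.252°, +48.821°, +52.862°, +61.069°, +61.724°, +63.144°, +64.211°.
Eastward gaps between consecutive values (wrapping around): 5.569°, 4.041°, 8.207°, 0.655°, 1.420°, 1.067°, 339.041°.
Largest gap = 339.041° ⇒ minimal covering band is its complement: 360° − 339.041° = 20.959°.
Band runs from +43.252° eastward to +64.211°.

20.959°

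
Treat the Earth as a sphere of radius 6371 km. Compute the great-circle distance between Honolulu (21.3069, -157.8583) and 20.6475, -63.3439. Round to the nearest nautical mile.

5199 nmi

Δλ = -63.3439 − -157.8583 = 94.5144°.
Δφ = 20.6475 − 21.3069 = -0.6594°.
a = sin²(Δφ/2) + cos φ₁ · cos φ₂ · sin²(Δλ/2) = 0.470246.
c = 2·atan2(√a, √(1−a)) = 1.51125 rad → d = 6371·c ≈ 9628.19 km ≈ 5198.81 nmi.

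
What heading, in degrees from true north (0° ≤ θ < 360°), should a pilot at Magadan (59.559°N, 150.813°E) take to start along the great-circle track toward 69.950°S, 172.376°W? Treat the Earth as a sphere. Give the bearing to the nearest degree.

Δλ = -172.376 − 150.813 = -323.189°; wrapped into (−180°, 180°]: 36.811°.
θ = atan2( sin Δλ · cos φ₂ , cos φ₁ · sin φ₂ − sin φ₁ · cos φ₂ · cos Δλ )
  = atan2(0.20542, -0.71259) = 163.919° → normalised to [0°, 360°): 163.919°.

164°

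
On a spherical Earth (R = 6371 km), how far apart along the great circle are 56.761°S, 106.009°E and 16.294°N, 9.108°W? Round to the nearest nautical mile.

Δλ = -9.108 − 106.009 = -115.117°.
Δφ = 16.294 − -56.761 = 73.055°.
a = sin²(Δφ/2) + cos φ₁ · cos φ₂ · sin²(Δλ/2) = 0.728991.
c = 2·atan2(√a, √(1−a)) = 2.04652 rad → d = 6371·c ≈ 13038.39 km ≈ 7040.17 nmi.

7040 nmi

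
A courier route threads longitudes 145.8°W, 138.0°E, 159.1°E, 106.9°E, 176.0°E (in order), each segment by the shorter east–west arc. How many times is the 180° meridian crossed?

1

Leg 1: -145.8° → +138.0°, shortest Δλ = -76.2° (west) — crosses 180°.
Leg 2: +138.0° → +159.1°, shortest Δλ = 21.1° (east) — does not cross 180°.
Leg 3: +159.1° → +106.9°, shortest Δλ = -52.2° (west) — does not cross 180°.
Leg 4: +106.9° → +176.0°, shortest Δλ = 69.1° (east) — does not cross 180°.
Total crossings: 1.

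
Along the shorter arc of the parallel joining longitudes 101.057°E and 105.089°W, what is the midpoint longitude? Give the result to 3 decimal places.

Signed shortest Δλ from +101.057° to -105.089° is +153.854°.
Midpoint longitude = +101.057° + (+153.854°)/2 = +101.057° + 76.927° = +177.984°.
(The naïve average (+101.057 + -105.089)/2 = -2.016° is on the wrong side of the globe.)

177.984°E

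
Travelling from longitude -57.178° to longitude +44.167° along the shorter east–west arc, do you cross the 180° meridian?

No

Signed shortest Δλ = ((44.167 − -57.178 + 180) mod 360) − 180 = 101.345°.
Going east by 101.345° from -57.178° reaches +44.167° without touching 180°.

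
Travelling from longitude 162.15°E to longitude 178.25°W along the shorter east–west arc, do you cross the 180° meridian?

Yes

Naïve |-178.25 − 162.15| = 340.4° > 180°, so the shorter arc goes the other way round — across 180°.
Signed shortest Δλ = ((-178.25 − 162.15 + 180) mod 360) − 180 = 19.6°.
Going east by 19.6° from +162.15° passes through 180° before reaching -178.25°.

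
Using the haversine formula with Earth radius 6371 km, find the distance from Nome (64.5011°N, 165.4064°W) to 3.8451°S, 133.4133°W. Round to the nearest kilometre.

8041 km

Δλ = -133.4133 − -165.4064 = 31.9931°.
Δφ = -3.8451 − 64.5011 = -68.3462°.
a = sin²(Δφ/2) + cos φ₁ · cos φ₂ · sin²(Δλ/2) = 0.348121.
c = 2·atan2(√a, √(1−a)) = 1.26216 rad → d = 6371·c ≈ 8041.23 km.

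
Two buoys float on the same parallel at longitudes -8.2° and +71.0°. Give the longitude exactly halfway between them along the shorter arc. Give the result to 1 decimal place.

+31.4°

Signed shortest Δλ from -8.2° to +71.0° is +79.2°.
Midpoint longitude = -8.2° + (+79.2°)/2 = -8.2° + 39.6° = +31.4°.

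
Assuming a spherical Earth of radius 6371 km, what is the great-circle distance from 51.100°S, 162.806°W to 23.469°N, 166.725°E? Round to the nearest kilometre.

Δλ = 166.725 − -162.806 = 329.531°; wrapped into (−180°, 180°]: -30.469°.
Δφ = 23.469 − -51.100 = 74.569°.
a = sin²(Δφ/2) + cos φ₁ · cos φ₂ · sin²(Δλ/2) = 0.406734.
c = 2·atan2(√a, √(1−a)) = 1.38317 rad → d = 6371·c ≈ 8812.15 km.

8812 km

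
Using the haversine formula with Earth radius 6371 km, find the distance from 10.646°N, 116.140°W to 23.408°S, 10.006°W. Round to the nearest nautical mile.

6539 nmi

Δλ = -10.006 − -116.140 = 106.134°.
Δφ = -23.408 − 10.646 = -34.054°.
a = sin²(Δφ/2) + cos φ₁ · cos φ₂ · sin²(Δλ/2) = 0.662009.
c = 2·atan2(√a, √(1−a)) = 1.90077 rad → d = 6371·c ≈ 12109.81 km ≈ 6538.77 nmi.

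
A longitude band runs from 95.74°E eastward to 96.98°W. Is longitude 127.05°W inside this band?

Yes

Band width going east from +95.74° to -96.98°: ((-96.98 − 95.74) mod 360) = 167.28°.
Offset of -127.05° east of the west edge: ((-127.05 − 95.74) mod 360) = 137.21°.
137.21° ≤ 167.28° ⇒ inside.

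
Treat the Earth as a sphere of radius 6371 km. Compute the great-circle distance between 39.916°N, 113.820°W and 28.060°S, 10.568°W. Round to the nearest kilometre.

13031 km

Δλ = -10.568 − -113.820 = 103.252°.
Δφ = -28.060 − 39.916 = -67.976°.
a = sin²(Δφ/2) + cos φ₁ · cos φ₂ · sin²(Δλ/2) = 0.728494.
c = 2·atan2(√a, √(1−a)) = 2.04540 rad → d = 6371·c ≈ 13031.27 km.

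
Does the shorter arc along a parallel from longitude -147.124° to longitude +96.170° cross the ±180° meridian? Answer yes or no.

Naïve |96.170 − -147.124| = 243.294° > 180°, so the shorter arc goes the other way round — across 180°.
Signed shortest Δλ = ((96.170 − -147.124 + 180) mod 360) − 180 = -116.706°.
Going west by 116.706° from -147.124° passes through 180° before reaching +96.170°.

Yes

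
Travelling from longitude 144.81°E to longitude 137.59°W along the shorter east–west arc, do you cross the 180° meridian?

Yes

Naïve |-137.59 − 144.81| = 282.4° > 180°, so the shorter arc goes the other way round — across 180°.
Signed shortest Δλ = ((-137.59 − 144.81 + 180) mod 360) − 180 = 77.6°.
Going east by 77.6° from +144.81° passes through 180° before reaching -137.59°.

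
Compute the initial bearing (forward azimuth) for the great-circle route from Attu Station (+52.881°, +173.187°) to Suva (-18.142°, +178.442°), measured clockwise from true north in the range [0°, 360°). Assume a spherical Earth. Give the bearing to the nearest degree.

175°

Δλ = 178.442 − 173.187 = 5.255°.
θ = atan2( sin Δλ · cos φ₂ , cos φ₁ · sin φ₂ − sin φ₁ · cos φ₂ · cos Δλ )
  = atan2(0.08704, -0.94246) = 174.724° → normalised to [0°, 360°): 174.724°.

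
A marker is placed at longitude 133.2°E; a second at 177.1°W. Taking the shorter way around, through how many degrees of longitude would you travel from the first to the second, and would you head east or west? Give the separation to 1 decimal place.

49.7° east

Raw difference: -177.1 − 133.2 = -310.3°.
Normalise into (−180°, 180°]: -310.3° + 360° = 49.7°.
Positive ⇒ the second point lies to the east; separation 49.7°.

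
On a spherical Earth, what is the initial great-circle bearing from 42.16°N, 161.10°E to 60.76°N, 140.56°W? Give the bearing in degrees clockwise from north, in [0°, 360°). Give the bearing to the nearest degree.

Δλ = -140.56 − 161.10 = -301.66°; wrapped into (−180°, 180°]: 58.34°.
θ = atan2( sin Δλ · cos φ₂ , cos φ₁ · sin φ₂ − sin φ₁ · cos φ₂ · cos Δλ )
  = atan2(0.41577, 0.47473) = 41.212° → normalised to [0°, 360°): 41.212°.

41°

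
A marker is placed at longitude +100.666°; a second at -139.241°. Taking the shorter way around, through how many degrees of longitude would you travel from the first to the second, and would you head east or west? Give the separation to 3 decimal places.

120.093° east

Raw difference: -139.241 − 100.666 = -239.907°.
Normalise into (−180°, 180°]: -239.907° + 360° = 120.093°.
Positive ⇒ the second point lies to the east; separation 120.093°.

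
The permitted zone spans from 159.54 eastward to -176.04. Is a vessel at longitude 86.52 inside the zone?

No

Band width going east from +159.54° to -176.04°: ((-176.04 − 159.54) mod 360) = 24.42°.
Offset of +86.52° east of the west edge: ((86.52 − 159.54) mod 360) = 286.98°.
286.98° > 24.42° ⇒ outside.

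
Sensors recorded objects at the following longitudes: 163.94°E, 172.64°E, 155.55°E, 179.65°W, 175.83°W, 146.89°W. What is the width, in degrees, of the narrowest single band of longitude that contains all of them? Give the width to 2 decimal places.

57.56°

Sort the longitudes: -179.65°, -175.83°, -146.89°, +155.55°, +163.94°, +172.64°.
Eastward gaps between consecutive values (wrapping around): 3.82°, 28.94°, 302.44°, 8.39°, 8.70°, 7.71°.
Largest gap = 302.44° ⇒ minimal covering band is its complement: 360° − 302.44° = 57.56°.
Band runs from +155.55° eastward to -146.89°, crossing the antimeridian.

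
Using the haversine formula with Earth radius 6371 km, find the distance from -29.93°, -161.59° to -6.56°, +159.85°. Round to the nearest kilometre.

Δλ = 159.85 − -161.59 = 321.44°; wrapped into (−180°, 180°]: -38.56°.
Δφ = -6.56 − -29.93 = 23.37°.
a = sin²(Δφ/2) + cos φ₁ · cos φ₂ · sin²(Δλ/2) = 0.134883.
c = 2·atan2(√a, √(1−a)) = 0.75213 rad → d = 6371·c ≈ 4791.83 km.

4792 km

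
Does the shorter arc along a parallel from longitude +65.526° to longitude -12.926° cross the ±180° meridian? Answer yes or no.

Signed shortest Δλ = ((-12.926 − 65.526 + 180) mod 360) − 180 = -78.452°.
Going west by 78.452° from +65.526° reaches -12.926° without touching 180°.

No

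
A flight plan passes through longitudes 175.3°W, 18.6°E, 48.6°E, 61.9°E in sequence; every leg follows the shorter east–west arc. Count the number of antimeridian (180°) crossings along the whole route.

1

Leg 1: -175.3° → +18.6°, shortest Δλ = -166.1° (west) — crosses 180°.
Leg 2: +18.6° → +48.6°, shortest Δλ = 30.0° (east) — does not cross 180°.
Leg 3: +48.6° → +61.9°, shortest Δλ = 13.3° (east) — does not cross 180°.
Total crossings: 1.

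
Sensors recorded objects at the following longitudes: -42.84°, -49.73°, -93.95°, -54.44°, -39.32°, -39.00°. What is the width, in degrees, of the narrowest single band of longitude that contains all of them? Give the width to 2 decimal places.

Sort the longitudes: -93.95°, -54.44°, -49.73°, -42.84°, -39.32°, -39.00°.
Eastward gaps between consecutive values (wrapping around): 39.51°, 4.71°, 6.89°, 3.52°, 0.32°, 305.05°.
Largest gap = 305.05° ⇒ minimal covering band is its complement: 360° − 305.05° = 54.95°.
Band runs from -93.95° eastward to -39.00°.

54.95°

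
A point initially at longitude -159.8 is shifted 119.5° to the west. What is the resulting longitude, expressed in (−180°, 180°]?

+80.7°

Start at -159.8°; shift −119.5° → -279.3°.
-279.3° lies outside (−180°, 180°]; add 360° → +80.7°.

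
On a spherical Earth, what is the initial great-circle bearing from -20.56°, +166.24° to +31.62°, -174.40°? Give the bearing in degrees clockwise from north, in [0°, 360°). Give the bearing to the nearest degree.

20°

Δλ = -174.40 − 166.24 = -340.64°; wrapped into (−180°, 180°]: 19.36°.
θ = atan2( sin Δλ · cos φ₂ , cos φ₁ · sin φ₂ − sin φ₁ · cos φ₂ · cos Δλ )
  = atan2(0.28229, 0.77303) = 20.061° → normalised to [0°, 360°): 20.061°.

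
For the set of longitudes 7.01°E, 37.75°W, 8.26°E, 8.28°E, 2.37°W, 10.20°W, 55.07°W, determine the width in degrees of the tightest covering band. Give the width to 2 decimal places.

63.35°

Sort the longitudes: -55.07°, -37.75°, -10.20°, -2.37°, +7.01°, +8.26°, +8.28°.
Eastward gaps between consecutive values (wrapping around): 17.32°, 27.55°, 7.83°, 9.38°, 1.25°, 0.02°, 296.65°.
Largest gap = 296.65° ⇒ minimal covering band is its complement: 360° − 296.65° = 63.35°.
Band runs from -55.07° eastward to +8.28°.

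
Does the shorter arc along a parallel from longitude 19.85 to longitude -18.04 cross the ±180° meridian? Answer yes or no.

Signed shortest Δλ = ((-18.04 − 19.85 + 180) mod 360) − 180 = -37.89°.
Going west by 37.89° from +19.85° reaches -18.04° without touching 180°.

No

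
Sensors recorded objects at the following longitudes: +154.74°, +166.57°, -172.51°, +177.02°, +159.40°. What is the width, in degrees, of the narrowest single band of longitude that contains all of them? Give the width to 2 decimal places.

Sort the longitudes: -172.51°, +154.74°, +159.40°, +166.57°, +177.02°.
Eastward gaps between consecutive values (wrapping around): 327.25°, 4.66°, 7.17°, 10.45°, 10.47°.
Largest gap = 327.25° ⇒ minimal covering band is its complement: 360° − 327.25° = 32.75°.
Band runs from +154.74° eastward to -172.51°, crossing the antimeridian.

32.75°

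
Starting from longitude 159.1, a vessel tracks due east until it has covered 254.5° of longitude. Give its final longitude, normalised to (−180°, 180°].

Start at +159.1°; shift +254.5° → +413.6°.
+413.6° lies outside (−180°, 180°]; subtract 360° → +53.6°.

+53.6°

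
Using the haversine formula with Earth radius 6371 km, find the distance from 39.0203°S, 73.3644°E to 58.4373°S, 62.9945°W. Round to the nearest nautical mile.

Δλ = -62.9945 − 73.3644 = -136.3589°.
Δφ = -58.4373 − -39.0203 = -19.4170°.
a = sin²(Δφ/2) + cos φ₁ · cos φ₂ · sin²(Δλ/2) = 0.378918.
c = 2·atan2(√a, √(1−a)) = 1.32620 rad → d = 6371·c ≈ 8449.23 km ≈ 4562.22 nmi.

4562 nmi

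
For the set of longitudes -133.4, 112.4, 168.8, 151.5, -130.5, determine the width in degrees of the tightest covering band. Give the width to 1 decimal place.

Sort the longitudes: -133.4°, -130.5°, +112.4°, +151.5°, +168.8°.
Eastward gaps between consecutive values (wrapping around): 2.9°, 242.9°, 39.1°, 17.3°, 57.8°.
Largest gap = 242.9° ⇒ minimal covering band is its complement: 360° − 242.9° = 117.1°.
Band runs from +112.4° eastward to -130.5°, crossing the antimeridian.

117.1°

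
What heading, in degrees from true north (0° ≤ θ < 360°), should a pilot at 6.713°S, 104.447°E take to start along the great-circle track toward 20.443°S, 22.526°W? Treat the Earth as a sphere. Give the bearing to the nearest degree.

241°

Δλ = -22.526 − 104.447 = -126.973°.
θ = atan2( sin Δλ · cos φ₂ , cos φ₁ · sin φ₂ − sin φ₁ · cos φ₂ · cos Δλ )
  = atan2(-0.74860, -0.41276) = -118.871° → normalised to [0°, 360°): 241.129°.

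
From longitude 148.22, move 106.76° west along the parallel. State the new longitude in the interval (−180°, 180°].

Start at +148.22°; shift −106.76° → +41.46°.
+41.46° already lies in (−180°, 180°].

+41.46°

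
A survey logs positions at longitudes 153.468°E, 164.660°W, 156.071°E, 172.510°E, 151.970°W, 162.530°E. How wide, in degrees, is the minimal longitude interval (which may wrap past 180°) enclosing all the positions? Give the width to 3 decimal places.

Sort the longitudes: -164.660°, -151.970°, +153.468°, +156.071°, +162.530°, +172.510°.
Eastward gaps between consecutive values (wrapping around): 12.690°, 305.438°, 2.603°, 6.459°, 9.980°, 22.830°.
Largest gap = 305.438° ⇒ minimal covering band is its complement: 360° − 305.438° = 54.562°.
Band runs from +153.468° eastward to -151.970°, crossing the antimeridian.

54.562°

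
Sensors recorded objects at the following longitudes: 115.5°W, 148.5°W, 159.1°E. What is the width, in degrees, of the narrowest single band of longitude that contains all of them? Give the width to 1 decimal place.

Sort the longitudes: -148.5°, -115.5°, +159.1°.
Eastward gaps between consecutive values (wrapping around): 33.0°, 274.6°, 52.4°.
Largest gap = 274.6° ⇒ minimal covering band is its complement: 360° − 274.6° = 85.4°.
Band runs from +159.1° eastward to -115.5°, crossing the antimeridian.

85.4°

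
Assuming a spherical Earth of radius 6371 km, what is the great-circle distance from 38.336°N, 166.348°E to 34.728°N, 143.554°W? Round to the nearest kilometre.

Δλ = -143.554 − 166.348 = -309.902°; wrapped into (−180°, 180°]: 50.098°.
Δφ = 34.728 − 38.336 = -3.608°.
a = sin²(Δφ/2) + cos φ₁ · cos φ₂ · sin²(Δλ/2) = 0.116554.
c = 2·atan2(√a, √(1−a)) = 0.69681 rad → d = 6371·c ≈ 4439.39 km.

4439 km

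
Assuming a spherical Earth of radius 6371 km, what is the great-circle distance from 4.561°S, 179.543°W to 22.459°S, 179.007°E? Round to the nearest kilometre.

1996 km

Δλ = 179.007 − -179.543 = 358.550°; wrapped into (−180°, 180°]: -1.450°.
Δφ = -22.459 − -4.561 = -17.898°.
a = sin²(Δφ/2) + cos φ₁ · cos φ₂ · sin²(Δλ/2) = 0.024345.
c = 2·atan2(√a, √(1−a)) = 0.31334 rad → d = 6371·c ≈ 1996.27 km.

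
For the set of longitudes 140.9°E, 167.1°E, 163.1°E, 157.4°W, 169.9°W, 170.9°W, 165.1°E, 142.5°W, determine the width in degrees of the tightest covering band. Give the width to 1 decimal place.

76.6°

Sort the longitudes: -170.9°, -169.9°, -157.4°, -142.5°, +140.9°, +163.1°, +165.1°, +167.1°.
Eastward gaps between consecutive values (wrapping around): 1.0°, 12.5°, 14.9°, 283.4°, 22.2°, 2.0°, 2.0°, 22.0°.
Largest gap = 283.4° ⇒ minimal covering band is its complement: 360° − 283.4° = 76.6°.
Band runs from +140.9° eastward to -142.5°, crossing the antimeridian.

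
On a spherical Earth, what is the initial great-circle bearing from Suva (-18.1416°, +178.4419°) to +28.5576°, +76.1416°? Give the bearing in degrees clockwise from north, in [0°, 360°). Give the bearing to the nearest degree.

295°

Δλ = 76.1416 − 178.4419 = -102.3003°.
θ = atan2( sin Δλ · cos φ₂ , cos φ₁ · sin φ₂ − sin φ₁ · cos φ₂ · cos Δλ )
  = atan2(-0.85817, 0.39602) = -65.228° → normalised to [0°, 360°): 294.772°.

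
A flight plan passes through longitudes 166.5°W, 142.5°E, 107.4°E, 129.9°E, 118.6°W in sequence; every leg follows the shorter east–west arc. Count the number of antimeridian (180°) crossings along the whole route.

Leg 1: -166.5° → +142.5°, shortest Δλ = -51.0° (west) — crosses 180°.
Leg 2: +142.5° → +107.4°, shortest Δλ = -35.1° (west) — does not cross 180°.
Leg 3: +107.4° → +129.9°, shortest Δλ = 22.5° (east) — does not cross 180°.
Leg 4: +129.9° → -118.6°, shortest Δλ = 111.5° (east) — crosses 180°.
Total crossings: 2.

2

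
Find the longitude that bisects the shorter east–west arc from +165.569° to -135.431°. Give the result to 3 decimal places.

Signed shortest Δλ from +165.569° to -135.431° is +59.000°.
Midpoint longitude = +165.569° + (+59.000°)/2 = +165.569° + 29.500° = +195.069°.
Normalise into (−180°, 180°]: -164.931°.
(The naïve average (+165.569 + -135.431)/2 = 15.069° is on the wrong side of the globe.)

-164.931°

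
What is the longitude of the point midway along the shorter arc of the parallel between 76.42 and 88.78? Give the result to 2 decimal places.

+82.60°

Signed shortest Δλ from +76.42° to +88.78° is +12.36°.
Midpoint longitude = +76.42° + (+12.36°)/2 = +76.42° + 6.18° = +82.60°.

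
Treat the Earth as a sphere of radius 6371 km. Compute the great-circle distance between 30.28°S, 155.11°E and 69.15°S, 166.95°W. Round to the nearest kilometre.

Δλ = -166.95 − 155.11 = -322.06°; wrapped into (−180°, 180°]: 37.94°.
Δφ = -69.15 − -30.28 = -38.87°.
a = sin²(Δφ/2) + cos φ₁ · cos φ₂ · sin²(Δλ/2) = 0.143194.
c = 2·atan2(√a, √(1−a)) = 0.77616 rad → d = 6371·c ≈ 4944.89 km.

4945 km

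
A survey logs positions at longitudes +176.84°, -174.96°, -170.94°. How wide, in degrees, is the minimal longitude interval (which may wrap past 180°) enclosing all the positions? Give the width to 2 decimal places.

Sort the longitudes: -174.96°, -170.94°, +176.84°.
Eastward gaps between consecutive values (wrapping around): 4.02°, 347.78°, 8.20°.
Largest gap = 347.78° ⇒ minimal covering band is its complement: 360° − 347.78° = 12.22°.
Band runs from +176.84° eastward to -170.94°, crossing the antimeridian.

12.22°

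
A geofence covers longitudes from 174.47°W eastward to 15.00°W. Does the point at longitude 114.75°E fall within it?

Band width going east from -174.47° to -15.00°: ((-15.00 − -174.47) mod 360) = 159.47°.
Offset of +114.75° east of the west edge: ((114.75 − -174.47) mod 360) = 289.22°.
289.22° > 159.47° ⇒ outside.

No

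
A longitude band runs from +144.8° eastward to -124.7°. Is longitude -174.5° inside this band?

Yes

Band width going east from +144.8° to -124.7°: ((-124.7 − 144.8) mod 360) = 90.5°.
Offset of -174.5° east of the west edge: ((-174.5 − 144.8) mod 360) = 40.7°.
40.7° ≤ 90.5° ⇒ inside.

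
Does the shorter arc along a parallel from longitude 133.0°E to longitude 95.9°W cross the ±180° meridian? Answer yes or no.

Naïve |-95.9 − 133.0| = 228.9° > 180°, so the shorter arc goes the other way round — across 180°.
Signed shortest Δλ = ((-95.9 − 133.0 + 180) mod 360) − 180 = 131.1°.
Going east by 131.1° from +133.0° passes through 180° before reaching -95.9°.

Yes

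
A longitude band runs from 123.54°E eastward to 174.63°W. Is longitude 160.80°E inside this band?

Yes

Band width going east from +123.54° to -174.63°: ((-174.63 − 123.54) mod 360) = 61.83°.
Offset of +160.80° east of the west edge: ((160.80 − 123.54) mod 360) = 37.26°.
37.26° ≤ 61.83° ⇒ inside.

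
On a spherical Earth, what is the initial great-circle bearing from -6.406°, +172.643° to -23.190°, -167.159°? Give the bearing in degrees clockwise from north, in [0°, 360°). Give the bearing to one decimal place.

132.9°

Δλ = -167.159 − 172.643 = -339.802°; wrapped into (−180°, 180°]: 20.198°.
θ = atan2( sin Δλ · cos φ₂ , cos φ₁ · sin φ₂ − sin φ₁ · cos φ₂ · cos Δλ )
  = atan2(0.31737, -0.29507) = 132.915° → normalised to [0°, 360°): 132.915°.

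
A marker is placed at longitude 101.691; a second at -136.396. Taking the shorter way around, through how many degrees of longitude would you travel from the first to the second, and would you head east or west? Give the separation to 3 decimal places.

Raw difference: -136.396 − 101.691 = -238.087°.
Normalise into (−180°, 180°]: -238.087° + 360° = 121.913°.
Positive ⇒ the second point lies to the east; separation 121.913°.

121.913° east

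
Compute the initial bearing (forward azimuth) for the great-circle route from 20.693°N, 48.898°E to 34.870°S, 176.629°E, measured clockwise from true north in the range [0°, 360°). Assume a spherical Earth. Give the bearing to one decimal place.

118.8°

Δλ = 176.629 − 48.898 = 127.731°.
θ = atan2( sin Δλ · cos φ₂ , cos φ₁ · sin φ₂ − sin φ₁ · cos φ₂ · cos Δλ )
  = atan2(0.64889, -0.35742) = 118.847° → normalised to [0°, 360°): 118.847°.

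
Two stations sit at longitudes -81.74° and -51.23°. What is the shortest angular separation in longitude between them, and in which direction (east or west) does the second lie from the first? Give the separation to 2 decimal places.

30.51° east

Raw difference: -51.23 − -81.74 = 30.51°.
Normalise into (−180°, 180°]: 30.51° stays 30.51°.
Positive ⇒ the second point lies to the east; separation 30.51°.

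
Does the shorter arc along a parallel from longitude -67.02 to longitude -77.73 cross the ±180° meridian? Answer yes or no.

Signed shortest Δλ = ((-77.73 − -67.02 + 180) mod 360) − 180 = -10.71°.
Going west by 10.71° from -67.02° reaches -77.73° without touching 180°.

No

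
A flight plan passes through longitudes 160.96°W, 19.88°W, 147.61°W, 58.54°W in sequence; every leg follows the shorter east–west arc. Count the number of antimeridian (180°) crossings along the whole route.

0

Leg 1: -160.96° → -19.88°, shortest Δλ = 141.08° (east) — does not cross 180°.
Leg 2: -19.88° → -147.61°, shortest Δλ = -127.73° (west) — does not cross 180°.
Leg 3: -147.61° → -58.54°, shortest Δλ = 89.07° (east) — does not cross 180°.
Total crossings: 0.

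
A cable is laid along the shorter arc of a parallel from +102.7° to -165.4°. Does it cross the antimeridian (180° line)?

Yes

Naïve |-165.4 − 102.7| = 268.1° > 180°, so the shorter arc goes the other way round — across 180°.
Signed shortest Δλ = ((-165.4 − 102.7 + 180) mod 360) − 180 = 91.9°.
Going east by 91.9° from +102.7° passes through 180° before reaching -165.4°.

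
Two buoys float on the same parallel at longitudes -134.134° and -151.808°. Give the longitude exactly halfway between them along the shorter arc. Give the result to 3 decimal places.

Signed shortest Δλ from -134.134° to -151.808° is -17.674°.
Midpoint longitude = -134.134° + (-17.674°)/2 = -134.134° − 8.837° = -142.971°.

-142.971°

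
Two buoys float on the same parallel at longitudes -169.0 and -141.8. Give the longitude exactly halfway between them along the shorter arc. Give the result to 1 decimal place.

Signed shortest Δλ from -169.0° to -141.8° is +27.2°.
Midpoint longitude = -169.0° + (+27.2°)/2 = -169.0° + 13.6° = -155.4°.

-155.4°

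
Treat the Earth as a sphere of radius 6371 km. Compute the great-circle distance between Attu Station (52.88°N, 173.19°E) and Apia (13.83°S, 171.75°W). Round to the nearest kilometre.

Δλ = -171.75 − 173.19 = -344.94°; wrapped into (−180°, 180°]: 15.06°.
Δφ = -13.83 − 52.88 = -66.71°.
a = sin²(Δφ/2) + cos φ₁ · cos φ₂ · sin²(Δλ/2) = 0.312371.
c = 2·atan2(√a, √(1−a)) = 1.18612 rad → d = 6371·c ≈ 7556.77 km.

7557 km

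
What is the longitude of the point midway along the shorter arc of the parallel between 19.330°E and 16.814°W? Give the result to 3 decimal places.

1.258°E

Signed shortest Δλ from +19.330° to -16.814° is -36.144°.
Midpoint longitude = +19.330° + (-36.144°)/2 = +19.330° − 18.072° = +1.258°.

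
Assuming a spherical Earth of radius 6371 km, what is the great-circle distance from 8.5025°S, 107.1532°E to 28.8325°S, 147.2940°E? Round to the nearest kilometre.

4760 km

Δλ = 147.2940 − 107.1532 = 40.1408°.
Δφ = -28.8325 − -8.5025 = -20.3300°.
a = sin²(Δφ/2) + cos φ₁ · cos φ₂ · sin²(Δλ/2) = 0.133182.
c = 2·atan2(√a, √(1−a)) = 0.74714 rad → d = 6371·c ≈ 4760.02 km.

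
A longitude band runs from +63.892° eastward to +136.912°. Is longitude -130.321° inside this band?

No

Band width going east from +63.892° to +136.912°: ((136.912 − 63.892) mod 360) = 73.020°.
Offset of -130.321° east of the west edge: ((-130.321 − 63.892) mod 360) = 165.787°.
165.787° > 73.020° ⇒ outside.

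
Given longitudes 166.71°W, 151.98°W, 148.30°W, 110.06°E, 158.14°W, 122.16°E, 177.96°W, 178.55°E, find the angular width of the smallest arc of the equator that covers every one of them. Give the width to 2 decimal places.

Sort the longitudes: -177.96°, -166.71°, -158.14°, -151.98°, -148.30°, +110.06°, +122.16°, +178.55°.
Eastward gaps between consecutive values (wrapping around): 11.25°, 8.57°, 6.16°, 3.68°, 258.36°, 12.10°, 56.39°, 3.49°.
Largest gap = 258.36° ⇒ minimal covering band is its complement: 360° − 258.36° = 101.64°.
Band runs from +110.06° eastward to -148.30°, crossing the antimeridian.

101.64°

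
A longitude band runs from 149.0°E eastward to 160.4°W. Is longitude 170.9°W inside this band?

Yes

Band width going east from +149.0° to -160.4°: ((-160.4 − 149.0) mod 360) = 50.6°.
Offset of -170.9° east of the west edge: ((-170.9 − 149.0) mod 360) = 40.1°.
40.1° ≤ 50.6° ⇒ inside.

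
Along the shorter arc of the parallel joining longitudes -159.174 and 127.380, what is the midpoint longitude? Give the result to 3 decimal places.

Signed shortest Δλ from -159.174° to +127.380° is -73.446°.
Midpoint longitude = -159.174° + (-73.446°)/2 = -159.174° − 36.723° = -195.897°.
Normalise into (−180°, 180°]: +164.103°.
(The naïve average (-159.174 + +127.380)/2 = -15.897° is on the wrong side of the globe.)

+164.103°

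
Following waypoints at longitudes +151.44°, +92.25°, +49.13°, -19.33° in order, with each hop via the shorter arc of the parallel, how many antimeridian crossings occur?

0

Leg 1: +151.44° → +92.25°, shortest Δλ = -59.19° (west) — does not cross 180°.
Leg 2: +92.25° → +49.13°, shortest Δλ = -43.12° (west) — does not cross 180°.
Leg 3: +49.13° → -19.33°, shortest Δλ = -68.46° (west) — does not cross 180°.
Total crossings: 0.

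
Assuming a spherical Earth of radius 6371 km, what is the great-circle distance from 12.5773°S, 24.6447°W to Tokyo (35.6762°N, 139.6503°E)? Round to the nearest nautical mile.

Δλ = 139.6503 − -24.6447 = 164.2950°.
Δφ = 35.6762 − -12.5773 = 48.2535°.
a = sin²(Δφ/2) + cos φ₁ · cos φ₂ · sin²(Δλ/2) = 0.945116.
c = 2·atan2(√a, √(1−a)) = 2.66865 rad → d = 6371·c ≈ 17001.96 km ≈ 9180.32 nmi.

9180 nmi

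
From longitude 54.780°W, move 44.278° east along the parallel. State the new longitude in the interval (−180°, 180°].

10.502°W

Start at -54.780°; shift +44.278° → -10.502°.
-10.502° already lies in (−180°, 180°].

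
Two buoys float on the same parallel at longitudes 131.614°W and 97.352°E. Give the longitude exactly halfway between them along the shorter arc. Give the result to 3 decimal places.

162.869°E

Signed shortest Δλ from -131.614° to +97.352° is -131.034°.
Midpoint longitude = -131.614° + (-131.034°)/2 = -131.614° − 65.517° = -197.131°.
Normalise into (−180°, 180°]: +162.869°.
(The naïve average (-131.614 + +97.352)/2 = -17.131° is on the wrong side of the globe.)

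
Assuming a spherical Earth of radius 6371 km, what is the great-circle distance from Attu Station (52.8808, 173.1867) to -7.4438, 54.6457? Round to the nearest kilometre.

Δλ = 54.6457 − 173.1867 = -118.5410°.
Δφ = -7.4438 − 52.8808 = -60.3246°.
a = sin²(Δφ/2) + cos φ₁ · cos φ₂ · sin²(Δλ/2) = 0.694603.
c = 2·atan2(√a, √(1−a)) = 1.97057 rad → d = 6371·c ≈ 12554.48 km.

12554 km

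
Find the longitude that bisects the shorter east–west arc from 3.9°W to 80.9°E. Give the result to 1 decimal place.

38.5°E

Signed shortest Δλ from -3.9° to +80.9° is +84.8°.
Midpoint longitude = -3.9° + (+84.8°)/2 = -3.9° + 42.4° = +38.5°.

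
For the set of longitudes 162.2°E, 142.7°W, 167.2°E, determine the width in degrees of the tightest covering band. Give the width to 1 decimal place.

55.1°

Sort the longitudes: -142.7°, +162.2°, +167.2°.
Eastward gaps between consecutive values (wrapping around): 304.9°, 5.0°, 50.1°.
Largest gap = 304.9° ⇒ minimal covering band is its complement: 360° − 304.9° = 55.1°.
Band runs from +162.2° eastward to -142.7°, crossing the antimeridian.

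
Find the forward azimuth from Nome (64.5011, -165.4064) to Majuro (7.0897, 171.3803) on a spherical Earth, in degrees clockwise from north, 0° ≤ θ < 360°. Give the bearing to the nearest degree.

207°

Δλ = 171.3803 − -165.4064 = 336.7867°; wrapped into (−180°, 180°]: -23.2133°.
θ = atan2( sin Δλ · cos φ₂ , cos φ₁ · sin φ₂ − sin φ₁ · cos φ₂ · cos Δλ )
  = atan2(-0.39114, -0.77005) = -153.072° → normalised to [0°, 360°): 206.928°.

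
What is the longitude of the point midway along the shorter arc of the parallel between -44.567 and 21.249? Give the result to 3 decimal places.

Signed shortest Δλ from -44.567° to +21.249° is +65.816°.
Midpoint longitude = -44.567° + (+65.816°)/2 = -44.567° + 32.908° = -11.659°.

-11.659°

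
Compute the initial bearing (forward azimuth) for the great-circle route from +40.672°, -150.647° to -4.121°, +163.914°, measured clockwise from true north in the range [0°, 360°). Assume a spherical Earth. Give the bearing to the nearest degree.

234°

Δλ = 163.914 − -150.647 = 314.561°; wrapped into (−180°, 180°]: -45.439°.
θ = atan2( sin Δλ · cos φ₂ , cos φ₁ · sin φ₂ − sin φ₁ · cos φ₂ · cos Δλ )
  = atan2(-0.71066, -0.51062) = -125.698° → normalised to [0°, 360°): 234.302°.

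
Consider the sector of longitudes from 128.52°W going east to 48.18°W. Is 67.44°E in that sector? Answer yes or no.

No

Band width going east from -128.52° to -48.18°: ((-48.18 − -128.52) mod 360) = 80.34°.
Offset of +67.44° east of the west edge: ((67.44 − -128.52) mod 360) = 195.96°.
195.96° > 80.34° ⇒ outside.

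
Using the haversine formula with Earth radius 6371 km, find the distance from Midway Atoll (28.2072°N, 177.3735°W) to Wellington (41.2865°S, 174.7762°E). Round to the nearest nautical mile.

4195 nmi

Δλ = 174.7762 − -177.3735 = 352.1497°; wrapped into (−180°, 180°]: -7.8503°.
Δφ = -41.2865 − 28.2072 = -69.4937°.
a = sin²(Δφ/2) + cos φ₁ · cos φ₂ · sin²(Δλ/2) = 0.327948.
c = 2·atan2(√a, √(1−a)) = 1.21951 rad → d = 6371·c ≈ 7769.51 km ≈ 4195.20 nmi.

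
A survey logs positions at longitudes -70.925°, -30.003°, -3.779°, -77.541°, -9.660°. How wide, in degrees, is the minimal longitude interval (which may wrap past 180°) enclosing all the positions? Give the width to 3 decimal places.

Sort the longitudes: -77.541°, -70.925°, -30.003°, -9.660°, -3.779°.
Eastward gaps between consecutive values (wrapping around): 6.616°, 40.922°, 20.343°, 5.881°, 286.238°.
Largest gap = 286.238° ⇒ minimal covering band is its complement: 360° − 286.238° = 73.762°.
Band runs from -77.541° eastward to -3.779°.

73.762°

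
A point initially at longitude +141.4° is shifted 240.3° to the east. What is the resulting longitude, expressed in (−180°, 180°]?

Start at +141.4°; shift +240.3° → +381.7°.
+381.7° lies outside (−180°, 180°]; subtract 360° → +21.7°.

+21.7°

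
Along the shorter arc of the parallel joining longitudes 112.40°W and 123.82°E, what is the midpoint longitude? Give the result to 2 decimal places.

174.29°W

Signed shortest Δλ from -112.40° to +123.82° is -123.78°.
Midpoint longitude = -112.40° + (-123.78°)/2 = -112.40° − 61.89° = -174.29°.
(The naïve average (-112.40 + +123.82)/2 = 5.71° is on the wrong side of the globe.)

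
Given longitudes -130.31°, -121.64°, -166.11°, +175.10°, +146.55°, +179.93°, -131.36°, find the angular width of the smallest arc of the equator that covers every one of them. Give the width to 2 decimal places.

Sort the longitudes: -166.11°, -131.36°, -130.31°, -121.64°, +146.55°, +175.10°, +179.93°.
Eastward gaps between consecutive values (wrapping around): 34.75°, 1.05°, 8.67°, 268.19°, 28.55°, 4.83°, 13.96°.
Largest gap = 268.19° ⇒ minimal covering band is its complement: 360° − 268.19° = 91.81°.
Band runs from +146.55° eastward to -121.64°, crossing the antimeridian.

91.81°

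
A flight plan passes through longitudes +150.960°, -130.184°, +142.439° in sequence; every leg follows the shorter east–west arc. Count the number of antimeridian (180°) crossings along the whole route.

Leg 1: +150.960° → -130.184°, shortest Δλ = 78.856° (east) — crosses 180°.
Leg 2: -130.184° → +142.439°, shortest Δλ = -87.377° (west) — crosses 180°.
Total crossings: 2.

2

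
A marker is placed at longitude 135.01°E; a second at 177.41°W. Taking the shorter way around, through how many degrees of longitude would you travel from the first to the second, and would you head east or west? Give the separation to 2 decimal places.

47.58° east

Raw difference: -177.41 − 135.01 = -312.42°.
Normalise into (−180°, 180°]: -312.42° + 360° = 47.58°.
Positive ⇒ the second point lies to the east; separation 47.58°.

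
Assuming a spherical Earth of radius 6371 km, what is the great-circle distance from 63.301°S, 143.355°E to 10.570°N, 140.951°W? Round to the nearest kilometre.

Δλ = -140.951 − 143.355 = -284.306°; wrapped into (−180°, 180°]: 75.694°.
Δφ = 10.570 − -63.301 = 73.871°.
a = sin²(Δφ/2) + cos φ₁ · cos φ₂ · sin²(Δλ/2) = 0.527370.
c = 2·atan2(√a, √(1−a)) = 1.62556 rad → d = 6371·c ≈ 10356.46 km.

10356 km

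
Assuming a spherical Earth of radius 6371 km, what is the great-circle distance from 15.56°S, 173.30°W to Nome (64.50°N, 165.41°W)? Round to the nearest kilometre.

Δλ = -165.41 − -173.30 = 7.89°.
Δφ = 64.50 − -15.56 = 80.06°.
a = sin²(Δφ/2) + cos φ₁ · cos φ₂ · sin²(Δλ/2) = 0.415655.
c = 2·atan2(√a, √(1−a)) = 1.40130 rad → d = 6371·c ≈ 8927.65 km.

8928 km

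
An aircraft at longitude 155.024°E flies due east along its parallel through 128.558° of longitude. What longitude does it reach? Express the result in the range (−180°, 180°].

Start at +155.024°; shift +128.558° → +283.582°.
+283.582° lies outside (−180°, 180°]; subtract 360° → -76.418°.

76.418°W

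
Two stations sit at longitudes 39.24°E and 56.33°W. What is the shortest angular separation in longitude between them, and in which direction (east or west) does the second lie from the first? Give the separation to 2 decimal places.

Raw difference: -56.33 − 39.24 = -95.57°.
Normalise into (−180°, 180°]: -95.57° stays -95.57°.
Negative ⇒ the second point lies to the west; separation 95.57°.

95.57° west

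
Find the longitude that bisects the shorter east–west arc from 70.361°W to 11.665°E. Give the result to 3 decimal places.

29.348°W

Signed shortest Δλ from -70.361° to +11.665° is +82.026°.
Midpoint longitude = -70.361° + (+82.026°)/2 = -70.361° + 41.013° = -29.348°.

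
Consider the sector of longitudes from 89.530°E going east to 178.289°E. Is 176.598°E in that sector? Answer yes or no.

Band width going east from +89.530° to +178.289°: ((178.289 − 89.530) mod 360) = 88.759°.
Offset of +176.598° east of the west edge: ((176.598 − 89.530) mod 360) = 87.068°.
87.068° ≤ 88.759° ⇒ inside.

Yes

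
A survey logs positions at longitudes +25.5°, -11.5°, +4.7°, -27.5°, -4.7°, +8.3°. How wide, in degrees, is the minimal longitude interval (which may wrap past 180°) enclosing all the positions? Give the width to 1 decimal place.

53.0°

Sort the longitudes: -27.5°, -11.5°, -4.7°, +4.7°, +8.3°, +25.5°.
Eastward gaps between consecutive values (wrapping around): 16.0°, 6.8°, 9.4°, 3.6°, 17.2°, 307.0°.
Largest gap = 307.0° ⇒ minimal covering band is its complement: 360° − 307.0° = 53.0°.
Band runs from -27.5° eastward to +25.5°.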